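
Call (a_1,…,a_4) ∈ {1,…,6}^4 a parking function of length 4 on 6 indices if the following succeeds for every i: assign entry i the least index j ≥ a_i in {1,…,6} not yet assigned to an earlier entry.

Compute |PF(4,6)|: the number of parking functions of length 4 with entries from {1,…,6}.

1029

|PF| = (7−4)·7^(4−1) = 3·343 = 1029 (Konheim–Weiss)
Example (1,4,1,6) → sorted (1,1,4,6): b_i ≤ 2+i ∀i, a PF.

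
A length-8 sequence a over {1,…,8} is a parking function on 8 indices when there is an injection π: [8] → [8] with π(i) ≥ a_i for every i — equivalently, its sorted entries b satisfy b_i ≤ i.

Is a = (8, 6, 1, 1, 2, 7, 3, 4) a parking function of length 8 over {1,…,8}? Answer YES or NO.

YES

Order a: b = (1, 1, 2, 3, 4, 6, 7, 8).
  b_1=1 ≤ 1
  b_2=1 ≤ 2
  b_3=2 ≤ 3
  b_4=3 ≤ 4
  b_5=4 ≤ 5
  b_6=6 ≤ 6
  b_7=7 ≤ 7
  b_8=8 ≤ 8
All bounds hold ⇒ YES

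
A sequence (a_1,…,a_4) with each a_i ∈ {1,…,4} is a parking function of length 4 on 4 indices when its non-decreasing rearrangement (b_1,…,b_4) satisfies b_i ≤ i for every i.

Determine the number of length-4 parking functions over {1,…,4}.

#PF = (4−4+1)·(4+1)^(4−1) = 1·125 = 125 (Konheim–Weiss)
Example (4,2,1,2) → sorted (1,2,2,4): b_i ≤ i ∀i, a PF.

125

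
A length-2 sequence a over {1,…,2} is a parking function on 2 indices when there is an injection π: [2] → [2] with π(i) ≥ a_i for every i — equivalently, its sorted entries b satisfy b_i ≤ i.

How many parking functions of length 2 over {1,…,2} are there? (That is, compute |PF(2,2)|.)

3

|PF(2,2)| = (3−2)·3^(2−1) = 1·3 = 3 [KW]
Example (2,1) → sorted (1,2): b_i ≤ i ∀i, a PF.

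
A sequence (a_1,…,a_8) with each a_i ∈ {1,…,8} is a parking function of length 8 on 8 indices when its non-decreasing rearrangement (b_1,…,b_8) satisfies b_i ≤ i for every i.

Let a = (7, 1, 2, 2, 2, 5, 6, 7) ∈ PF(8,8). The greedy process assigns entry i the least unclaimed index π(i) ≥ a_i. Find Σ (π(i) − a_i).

Σπ = 36 ({1..8} each once); Σa = 7+1+2+2+2+5+6+7 = 32; disp = 36−32 = 4.

4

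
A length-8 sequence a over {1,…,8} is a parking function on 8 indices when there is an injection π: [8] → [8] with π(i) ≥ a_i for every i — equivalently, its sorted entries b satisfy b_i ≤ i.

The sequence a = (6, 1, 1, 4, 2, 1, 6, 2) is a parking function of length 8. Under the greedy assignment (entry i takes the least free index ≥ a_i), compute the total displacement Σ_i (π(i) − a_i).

13

Σπ = 36 ({1..8} each once); Σa = 6+1+1+4+2+1+6+2 = 23; disp = 36−23 = 13.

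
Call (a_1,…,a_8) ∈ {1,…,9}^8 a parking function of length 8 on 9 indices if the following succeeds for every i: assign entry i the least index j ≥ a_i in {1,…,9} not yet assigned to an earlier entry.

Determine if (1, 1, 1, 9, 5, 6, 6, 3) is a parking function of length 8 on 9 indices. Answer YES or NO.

YES

Order a: b = (1, 1, 1, 3, 5, 6, 6, 9).
  b_1=1 ≤ 2
  b_2=1 ≤ 3
  b_3=1 ≤ 4
  b_4=3 ≤ 5
  b_5=5 ≤ 6
  b_6=6 ≤ 7
  b_7=6 ≤ 8
  b_8=9 ≤ 9
All bounds hold ⇒ YES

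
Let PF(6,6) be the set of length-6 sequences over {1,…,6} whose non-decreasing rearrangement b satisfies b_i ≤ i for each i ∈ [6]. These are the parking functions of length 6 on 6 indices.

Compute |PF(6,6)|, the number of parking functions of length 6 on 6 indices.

16807

|PF| = (6−6+1)·(6+1)^(6−1) = 1·16807 = 16807 (Pollak)
One tuple (1,2,2,4,6,1) → sorted (1,1,2,2,4,6): b_i ≤ i ∀i, a PF.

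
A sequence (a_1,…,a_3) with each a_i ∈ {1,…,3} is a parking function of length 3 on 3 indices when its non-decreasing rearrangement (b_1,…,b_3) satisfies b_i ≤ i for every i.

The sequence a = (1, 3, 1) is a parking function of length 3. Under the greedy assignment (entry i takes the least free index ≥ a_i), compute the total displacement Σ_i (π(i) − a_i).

Σπ = 3·4/2 = 6 (π permutes [3]); Σa = 1+3+1 = 5; disp = 6−5 = 1.

1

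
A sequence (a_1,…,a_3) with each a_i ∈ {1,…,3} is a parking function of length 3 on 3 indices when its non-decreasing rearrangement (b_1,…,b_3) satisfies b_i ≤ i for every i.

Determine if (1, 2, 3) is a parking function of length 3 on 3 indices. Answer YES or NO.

Sorted: b = (1, 2, 3).
  b_1=1 ≤ 1
  b_2=2 ≤ 2
  b_3=3 ≤ 3
All bounds hold ⇒ YES

YES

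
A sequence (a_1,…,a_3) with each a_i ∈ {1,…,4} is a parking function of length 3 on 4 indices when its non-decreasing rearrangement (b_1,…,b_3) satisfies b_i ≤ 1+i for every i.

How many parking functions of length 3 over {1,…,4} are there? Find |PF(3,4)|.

50

#PF = (5−3)·5^(3−1) = 2×25 = 50 [KW]
One tuple (1,4,3) → sorted (1,3,4): b_i ≤ 1+i ∀i, a PF.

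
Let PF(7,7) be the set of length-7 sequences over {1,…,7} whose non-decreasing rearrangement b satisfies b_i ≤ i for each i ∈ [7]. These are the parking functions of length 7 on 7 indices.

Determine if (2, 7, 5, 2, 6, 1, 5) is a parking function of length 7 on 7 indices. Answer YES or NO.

NO

Rearranged: b = (1, 2, 2, 5, 5, 6, 7).
  b_1=1 ≤ 1
  b_2=2 ≤ 2
  b_3=2 ≤ 3
  b_4=5 > 4
  fails at i=4 ⇒ NO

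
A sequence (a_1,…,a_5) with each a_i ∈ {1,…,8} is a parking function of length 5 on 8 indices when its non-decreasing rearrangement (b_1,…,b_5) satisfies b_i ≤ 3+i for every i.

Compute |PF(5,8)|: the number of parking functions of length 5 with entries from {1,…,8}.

Count = (9−5)·9^(5−1) = 4×6561 = 26244 [KW]
E.g. (4,4,2,2,4) → sorted (2,2,4,4,4): b_i ≤ 3+i ∀i, a PF.

26244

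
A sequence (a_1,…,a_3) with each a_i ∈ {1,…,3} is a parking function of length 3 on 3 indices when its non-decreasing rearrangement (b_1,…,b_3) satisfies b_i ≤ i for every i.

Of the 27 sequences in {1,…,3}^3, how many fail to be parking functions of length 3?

Count = (3−3+1)·(3+1)^(3−1) = 1 · 16 = 16 [KW]
One tuple (3,3,3) → sorted (3,3,3): b_1=3>1, not a PF.
Total 27; non-PF = 27−16 = 11

11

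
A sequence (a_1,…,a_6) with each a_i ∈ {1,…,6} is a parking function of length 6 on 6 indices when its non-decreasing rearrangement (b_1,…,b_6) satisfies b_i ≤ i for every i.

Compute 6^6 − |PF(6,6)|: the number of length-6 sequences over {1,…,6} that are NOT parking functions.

29849

Count = (7−6)·7^(6−1) = 1·16807 = 16807 (Pollak)
E.g. (4,6,1,6,5,4) → sorted (1,4,4,5,6,6): b_2=4>2, not a PF.
6^6 − 16807 = 46656 − 16807 = 29849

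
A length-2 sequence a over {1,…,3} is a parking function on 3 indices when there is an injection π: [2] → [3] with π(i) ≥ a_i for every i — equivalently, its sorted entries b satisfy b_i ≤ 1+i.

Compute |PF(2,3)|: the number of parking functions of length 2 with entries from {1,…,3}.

8

|PF(2,3)| = (3+1−2)·(3+1)^{2−1} = 2×4 = 8 [KW]
E.g. (2,3) → sorted (2,3): b_i ≤ 1+i ∀i, a PF.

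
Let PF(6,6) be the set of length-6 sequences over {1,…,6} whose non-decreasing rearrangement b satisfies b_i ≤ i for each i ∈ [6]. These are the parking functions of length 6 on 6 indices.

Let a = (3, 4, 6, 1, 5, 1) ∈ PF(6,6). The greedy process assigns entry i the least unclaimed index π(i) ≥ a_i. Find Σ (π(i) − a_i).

Σπ = 6·7/2 = 21 (π permutes [6]); Σa = 3+4+6+1+5+1 = 20; disp = 21−20 = 1.

1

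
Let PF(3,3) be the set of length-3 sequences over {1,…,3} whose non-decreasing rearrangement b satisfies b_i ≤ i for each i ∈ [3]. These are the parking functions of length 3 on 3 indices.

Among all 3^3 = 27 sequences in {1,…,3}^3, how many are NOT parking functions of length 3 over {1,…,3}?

|PF(3,3)| = (3+1−3)·(3+1)^{3−1} = 1×16 = 16
One tuple (3,2,2) → sorted (2,2,3): b_1=2>1, not a PF.
Total 27; non-PF = 27−16 = 11

11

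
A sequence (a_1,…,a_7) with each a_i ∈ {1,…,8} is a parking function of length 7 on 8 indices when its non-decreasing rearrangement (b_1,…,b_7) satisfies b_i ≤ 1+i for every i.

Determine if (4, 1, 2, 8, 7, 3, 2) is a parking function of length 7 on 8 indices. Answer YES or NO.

YES

Rearranged: b = (1, 2, 2, 3, 4, 7, 8).
  b_1=1 ≤ 2
  b_2=2 ≤ 3
  b_3=2 ≤ 4
  b_4=3 ≤ 5
  b_5=4 ≤ 6
  b_6=7 ≤ 7
  b_7=8 ≤ 8
All bounds hold ⇒ YES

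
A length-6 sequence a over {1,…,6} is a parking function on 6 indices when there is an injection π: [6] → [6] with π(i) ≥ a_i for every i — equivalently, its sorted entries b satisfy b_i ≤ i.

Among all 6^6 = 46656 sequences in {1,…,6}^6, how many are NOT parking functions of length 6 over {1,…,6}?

#PF = (6+1−6)·(6+1)^{6−1} = 1 · 16807 = 16807 (Pollak)
E.g. (5,3,5,5,2,6) → sorted (2,3,5,5,5,6): b_1=2>1, not a PF.
6^6 − 16807 = 46656 − 16807 = 29849

29849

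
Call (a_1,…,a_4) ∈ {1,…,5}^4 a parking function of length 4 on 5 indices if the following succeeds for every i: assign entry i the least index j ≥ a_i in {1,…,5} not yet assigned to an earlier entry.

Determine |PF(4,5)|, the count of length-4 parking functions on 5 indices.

#PF = (5−4+1)·(5+1)^(4−1) = 2×216 = 432
Check (1,2,3,5) → sorted (1,2,3,5): b_i ≤ 1+i ∀i, a PF.

432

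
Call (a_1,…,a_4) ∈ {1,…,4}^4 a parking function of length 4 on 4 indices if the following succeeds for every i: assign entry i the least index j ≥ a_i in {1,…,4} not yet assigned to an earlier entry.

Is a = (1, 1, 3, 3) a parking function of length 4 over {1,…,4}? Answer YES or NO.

Rearranged: b = (1, 1, 3, 3).
  b_1=1 ≤ 1
  b_2=1 ≤ 2
  b_3=3 ≤ 3
  b_4=3 ≤ 4
All bounds hold ⇒ YES

YES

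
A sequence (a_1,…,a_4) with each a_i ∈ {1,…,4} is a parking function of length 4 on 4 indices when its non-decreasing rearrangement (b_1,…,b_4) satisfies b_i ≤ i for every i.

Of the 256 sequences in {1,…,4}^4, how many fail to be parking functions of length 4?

131

|PF(4,4)| = (5−4)·5^(4−1) = 1·125 = 125 (Konheim–Weiss)
Example (4,1,1,4) → sorted (1,1,4,4): b_3=4>3, not a PF.
4^4 − 125 = 256 − 125 = 131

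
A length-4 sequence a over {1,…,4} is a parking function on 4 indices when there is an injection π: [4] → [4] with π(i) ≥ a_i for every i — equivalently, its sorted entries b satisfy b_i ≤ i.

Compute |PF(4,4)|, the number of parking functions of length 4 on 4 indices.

125

|PF| = (5−4)·5^(4−1) = 1×125 = 125
One tuple (1,1,1,3) → sorted (1,1,1,3): b_i ≤ i ∀i, a PF.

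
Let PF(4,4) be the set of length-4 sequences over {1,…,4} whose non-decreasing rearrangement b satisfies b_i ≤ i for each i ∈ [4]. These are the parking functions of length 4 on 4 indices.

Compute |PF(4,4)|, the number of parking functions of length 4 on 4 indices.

125

|PF(4,4)| = (4+1−4)·(4+1)^{4−1} = 1·125 = 125 (Konheim–Weiss)
One tuple (4,1,1,2) → sorted (1,1,2,4): b_i ≤ i ∀i, a PF.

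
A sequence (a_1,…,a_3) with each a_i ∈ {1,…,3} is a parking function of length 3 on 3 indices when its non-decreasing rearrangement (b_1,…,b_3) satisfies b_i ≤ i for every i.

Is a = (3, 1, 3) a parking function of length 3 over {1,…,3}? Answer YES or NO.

NO

Sorted: b = (1, 3, 3).
  b_1=1 ≤ 1
  b_2=3 > 2
  fails at i=2 ⇒ NO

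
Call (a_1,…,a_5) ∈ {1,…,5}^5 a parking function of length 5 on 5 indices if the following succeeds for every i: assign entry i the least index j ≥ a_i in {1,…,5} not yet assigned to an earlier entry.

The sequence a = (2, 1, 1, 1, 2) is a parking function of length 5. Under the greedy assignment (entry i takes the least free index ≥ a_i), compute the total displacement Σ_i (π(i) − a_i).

Σπ = 5·6/2 = 15 (π permutes [5]); Σa = 2+1+1+1+2 = 7; disp = 15−7 = 8.

8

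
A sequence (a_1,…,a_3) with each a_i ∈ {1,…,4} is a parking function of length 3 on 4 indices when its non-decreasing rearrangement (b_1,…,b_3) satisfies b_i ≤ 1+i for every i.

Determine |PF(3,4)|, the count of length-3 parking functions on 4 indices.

|PF| = 2·5^2 = 2·25 = 50 (Pollak)
Check (2,2,2) → sorted (2,2,2): b_i ≤ 1+i ∀i, a PF.

50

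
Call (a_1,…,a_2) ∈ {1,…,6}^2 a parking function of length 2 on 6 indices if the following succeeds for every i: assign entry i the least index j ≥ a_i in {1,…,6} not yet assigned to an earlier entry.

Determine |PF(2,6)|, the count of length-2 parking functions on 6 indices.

#PF = (6−2+1)·(6+1)^(2−1) = 5×7 = 35
Example (4,4) → sorted (4,4): b_i ≤ 4+i ∀i, a PF.

35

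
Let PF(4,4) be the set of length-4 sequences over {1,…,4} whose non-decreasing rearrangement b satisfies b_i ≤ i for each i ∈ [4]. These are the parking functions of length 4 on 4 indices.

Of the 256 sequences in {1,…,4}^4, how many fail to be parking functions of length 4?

131

#PF = 1·5^3 = 1×125 = 125 [KW]
E.g. (4,3,4,3) → sorted (3,3,4,4): b_1=3>1, not a PF.
4^4 − 125 = 256 − 125 = 131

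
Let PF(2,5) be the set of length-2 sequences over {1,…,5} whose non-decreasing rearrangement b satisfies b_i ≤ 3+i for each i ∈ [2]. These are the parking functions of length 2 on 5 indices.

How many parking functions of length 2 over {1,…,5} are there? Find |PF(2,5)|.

24

|PF| = (5+1−2)·(5+1)^{2−1} = 4·6 = 24 [KW]
E.g. (4,3) → sorted (3,4): b_i ≤ 3+i ∀i, a PF.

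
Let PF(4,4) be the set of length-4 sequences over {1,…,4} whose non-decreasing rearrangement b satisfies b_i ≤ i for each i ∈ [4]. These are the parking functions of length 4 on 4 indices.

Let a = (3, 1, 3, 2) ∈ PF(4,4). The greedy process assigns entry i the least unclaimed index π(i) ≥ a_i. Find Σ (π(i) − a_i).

1

Σπ = 4·5/2 = 10 (π permutes [4]); Σa = 3+1+3+2 = 9; disp = 10−9 = 1.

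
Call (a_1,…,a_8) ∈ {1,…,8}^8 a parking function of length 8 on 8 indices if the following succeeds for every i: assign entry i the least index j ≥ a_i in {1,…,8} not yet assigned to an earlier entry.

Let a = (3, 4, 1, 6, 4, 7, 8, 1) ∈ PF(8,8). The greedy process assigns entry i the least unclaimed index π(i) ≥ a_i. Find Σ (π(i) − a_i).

Σπ(i) = 1+…+8 = 36; Σa = 3+4+1+6+4+7+8+1 = 34; disp = 36−34 = 2.

2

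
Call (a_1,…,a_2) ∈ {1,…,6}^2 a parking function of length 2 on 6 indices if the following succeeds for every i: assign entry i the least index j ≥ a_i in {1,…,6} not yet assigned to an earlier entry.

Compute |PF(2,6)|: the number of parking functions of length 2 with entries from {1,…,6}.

35

#PF = (7−2)·7^(2−1) = 5 · 7 = 35
One tuple (2,3) → sorted (2,3): b_i ≤ 4+i ∀i, a PF.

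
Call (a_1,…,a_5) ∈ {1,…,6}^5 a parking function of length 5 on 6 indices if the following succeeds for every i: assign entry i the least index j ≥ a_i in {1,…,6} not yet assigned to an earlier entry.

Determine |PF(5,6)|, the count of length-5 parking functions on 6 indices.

|PF| = 2·7^4 = 2·2401 = 4802
Check (3,4,1,2,6) → sorted (1,2,3,4,6): b_i ≤ 1+i ∀i, a PF.

4802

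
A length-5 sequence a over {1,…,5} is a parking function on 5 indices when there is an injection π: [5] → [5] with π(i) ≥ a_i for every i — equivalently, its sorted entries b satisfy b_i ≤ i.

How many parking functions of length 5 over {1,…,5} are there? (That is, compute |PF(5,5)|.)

1296

|PF| = (5−5+1)·(5+1)^(5−1) = 1 · 1296 = 1296 [KW]
Example (2,2,2,4,1) → sorted (1,2,2,2,4): b_i ≤ i ∀i, a PF.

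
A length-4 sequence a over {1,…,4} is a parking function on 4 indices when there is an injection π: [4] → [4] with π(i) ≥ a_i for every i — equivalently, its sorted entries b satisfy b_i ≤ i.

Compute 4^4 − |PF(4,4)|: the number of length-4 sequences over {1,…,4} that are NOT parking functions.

131

|PF(4,4)| = 1·5^3 = 1·125 = 125
E.g. (4,4,4,4) → sorted (4,4,4,4): b_1=4>1, not a PF.
Total 256; non-PF = 256−125 = 131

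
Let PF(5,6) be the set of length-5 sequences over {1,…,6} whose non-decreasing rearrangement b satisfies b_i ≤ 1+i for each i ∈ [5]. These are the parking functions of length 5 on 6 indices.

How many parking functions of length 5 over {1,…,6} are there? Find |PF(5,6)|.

|PF| = (6+1−5)·(6+1)^{5−1} = 2 · 2401 = 4802 (Pollak)
E.g. (3,4,3,6,1) → sorted (1,3,3,4,6): b_i ≤ 1+i ∀i, a PF.

4802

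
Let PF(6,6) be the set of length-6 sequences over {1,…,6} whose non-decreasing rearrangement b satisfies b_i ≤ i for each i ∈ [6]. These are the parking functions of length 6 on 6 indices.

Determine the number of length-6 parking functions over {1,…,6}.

Count = (6−6+1)·(6+1)^(6−1) = 1·16807 = 16807 [KW]
E.g. (3,1,1,6,1,2) → sorted (1,1,1,2,3,6): b_i ≤ i ∀i, a PF.

16807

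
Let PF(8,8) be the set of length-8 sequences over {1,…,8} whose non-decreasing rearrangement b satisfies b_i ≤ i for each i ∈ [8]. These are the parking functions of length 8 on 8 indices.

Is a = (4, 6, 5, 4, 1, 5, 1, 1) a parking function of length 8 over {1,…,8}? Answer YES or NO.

YES

Order a: b = (1, 1, 1, 4, 4, 5, 5, 6).
  b_1=1 ≤ 1
  b_2=1 ≤ 2
  b_3=1 ≤ 3
  b_4=4 ≤ 4
  b_5=4 ≤ 5
  b_6=5 ≤ 6
  b_7=5 ≤ 7
  b_8=6 ≤ 8
All bounds hold ⇒ YES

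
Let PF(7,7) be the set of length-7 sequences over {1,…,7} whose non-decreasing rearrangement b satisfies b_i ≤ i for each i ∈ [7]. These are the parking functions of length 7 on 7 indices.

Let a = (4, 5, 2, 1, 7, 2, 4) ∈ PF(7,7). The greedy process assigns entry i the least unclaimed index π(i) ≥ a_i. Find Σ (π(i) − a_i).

Σπ = 7·8/2 = 28 (π permutes [7]); Σa = 4+5+2+1+7+2+4 = 25; disp = 28−25 = 3.

3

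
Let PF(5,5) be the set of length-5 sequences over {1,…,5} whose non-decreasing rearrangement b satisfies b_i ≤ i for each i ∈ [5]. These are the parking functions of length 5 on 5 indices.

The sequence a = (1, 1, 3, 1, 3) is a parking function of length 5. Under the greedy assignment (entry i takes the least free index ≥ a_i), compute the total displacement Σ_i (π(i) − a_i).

6

Σπ(i) = 1+…+5 = 15; Σa = 1+1+3+1+3 = 9; disp = 15−9 = 6.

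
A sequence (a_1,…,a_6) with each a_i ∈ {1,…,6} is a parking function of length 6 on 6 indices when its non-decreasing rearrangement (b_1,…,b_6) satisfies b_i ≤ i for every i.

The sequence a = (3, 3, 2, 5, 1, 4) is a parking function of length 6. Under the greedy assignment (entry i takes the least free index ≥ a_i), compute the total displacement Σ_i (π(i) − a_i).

Σπ = 21 ({1..6} each once); Σa = 3+3+2+5+1+4 = 18; disp = 21−18 = 3.

3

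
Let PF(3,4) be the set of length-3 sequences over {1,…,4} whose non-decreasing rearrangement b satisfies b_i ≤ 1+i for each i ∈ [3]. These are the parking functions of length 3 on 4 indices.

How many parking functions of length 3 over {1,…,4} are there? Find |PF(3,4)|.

|PF(3,4)| = (5−3)·5^(3−1) = 2·25 = 50 (Konheim–Weiss)
Example (3,2,4) → sorted (2,3,4): b_i ≤ 1+i ∀i, a PF.

50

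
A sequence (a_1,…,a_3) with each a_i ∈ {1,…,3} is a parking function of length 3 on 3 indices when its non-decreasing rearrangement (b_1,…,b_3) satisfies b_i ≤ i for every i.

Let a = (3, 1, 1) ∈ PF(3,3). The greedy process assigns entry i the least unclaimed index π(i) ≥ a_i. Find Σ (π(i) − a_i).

1

Σπ = 6 ({1..3} each once); Σa = 3+1+1 = 5; disp = 6−5 = 1.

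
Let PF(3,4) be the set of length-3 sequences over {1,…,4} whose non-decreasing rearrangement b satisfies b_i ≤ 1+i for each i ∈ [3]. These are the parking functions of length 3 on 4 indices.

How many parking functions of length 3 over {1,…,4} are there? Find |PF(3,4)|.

50

#PF = (4+1−3)·(4+1)^{3−1} = 2 · 25 = 50
Example (1,4,2) → sorted (1,2,4): b_i ≤ 1+i ∀i, a PF.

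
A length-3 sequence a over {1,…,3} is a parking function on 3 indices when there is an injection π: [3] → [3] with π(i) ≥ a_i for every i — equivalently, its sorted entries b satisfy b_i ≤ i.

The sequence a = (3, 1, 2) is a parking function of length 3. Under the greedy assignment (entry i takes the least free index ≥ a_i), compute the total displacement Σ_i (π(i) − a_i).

Σπ = 3·4/2 = 6 (π permutes [3]); Σa = 3+1+2 = 6; disp = 6−6 = 0.

0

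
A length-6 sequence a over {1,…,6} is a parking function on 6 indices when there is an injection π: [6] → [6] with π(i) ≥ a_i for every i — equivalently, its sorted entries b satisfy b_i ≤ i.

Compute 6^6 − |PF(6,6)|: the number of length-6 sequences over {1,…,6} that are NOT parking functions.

#PF = (6−6+1)·(6+1)^(6−1) = 1·16807 = 16807 [KW]
Example (2,4,6,5,2,6) → sorted (2,2,4,5,6,6): b_1=2>1, not a PF.
6^6 − 16807 = 46656 − 16807 = 29849

29849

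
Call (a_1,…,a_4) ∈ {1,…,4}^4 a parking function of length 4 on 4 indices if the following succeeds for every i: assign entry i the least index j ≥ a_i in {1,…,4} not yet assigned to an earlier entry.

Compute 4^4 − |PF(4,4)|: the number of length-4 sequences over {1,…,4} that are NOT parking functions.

131

|PF(4,4)| = (5−4)·5^(4−1) = 1 · 125 = 125 (Konheim–Weiss)
E.g. (4,4,4,4) → sorted (4,4,4,4): b_1=4>1, not a PF.
So 256 − 125 = 131 fail.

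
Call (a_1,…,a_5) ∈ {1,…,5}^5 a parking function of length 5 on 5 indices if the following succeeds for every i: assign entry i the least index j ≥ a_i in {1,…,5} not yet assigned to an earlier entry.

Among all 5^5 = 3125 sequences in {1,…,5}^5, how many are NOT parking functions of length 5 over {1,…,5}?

#PF = (5+1−5)·(5+1)^{5−1} = 1 · 1296 = 1296 (Konheim–Weiss)
One tuple (5,5,3,5,5) → sorted (3,5,5,5,5): b_1=3>1, not a PF.
Total 3125; non-PF = 3125−1296 = 1829

1829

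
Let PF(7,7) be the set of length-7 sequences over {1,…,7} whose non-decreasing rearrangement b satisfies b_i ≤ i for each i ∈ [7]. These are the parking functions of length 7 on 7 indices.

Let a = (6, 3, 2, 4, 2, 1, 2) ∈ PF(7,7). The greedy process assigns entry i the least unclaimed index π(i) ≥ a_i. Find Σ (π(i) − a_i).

8

Σπ = 7·8/2 = 28 (π permutes [7]); Σa = 6+3+2+4+2+1+2 = 20; disp = 28−20 = 8.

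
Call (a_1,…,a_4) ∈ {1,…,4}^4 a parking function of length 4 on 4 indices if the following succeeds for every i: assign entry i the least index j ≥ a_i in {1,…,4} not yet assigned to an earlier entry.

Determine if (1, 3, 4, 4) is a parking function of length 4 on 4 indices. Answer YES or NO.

Sorted: b = (1, 3, 4, 4).
  b_1=1 ≤ 1
  b_2=3 > 2
  fails at i=2 ⇒ NO

NO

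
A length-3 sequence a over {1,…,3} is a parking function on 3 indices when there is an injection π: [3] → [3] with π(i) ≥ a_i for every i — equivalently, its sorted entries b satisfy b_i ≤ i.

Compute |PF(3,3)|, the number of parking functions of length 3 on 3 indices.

16

|PF| = 1·4^2 = 1·16 = 16
One tuple (1,2,1) → sorted (1,1,2): b_i ≤ i ∀i, a PF.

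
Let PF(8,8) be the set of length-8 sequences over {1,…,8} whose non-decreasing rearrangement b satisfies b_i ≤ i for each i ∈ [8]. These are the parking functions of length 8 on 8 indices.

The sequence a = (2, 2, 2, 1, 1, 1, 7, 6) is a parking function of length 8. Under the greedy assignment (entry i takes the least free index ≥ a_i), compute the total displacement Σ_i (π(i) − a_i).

Σπ = 36 ({1..8} each once); Σa = 2+2+2+1+1+1+7+6 = 22; disp = 36−22 = 14.

14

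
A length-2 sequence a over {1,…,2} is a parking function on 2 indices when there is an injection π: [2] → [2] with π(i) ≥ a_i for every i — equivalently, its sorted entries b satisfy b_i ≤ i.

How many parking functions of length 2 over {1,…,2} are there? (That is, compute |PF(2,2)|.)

#PF = (3−2)·3^(2−1) = 1 · 3 = 3
One tuple (1,2) → sorted (1,2): b_i ≤ i ∀i, a PF.

3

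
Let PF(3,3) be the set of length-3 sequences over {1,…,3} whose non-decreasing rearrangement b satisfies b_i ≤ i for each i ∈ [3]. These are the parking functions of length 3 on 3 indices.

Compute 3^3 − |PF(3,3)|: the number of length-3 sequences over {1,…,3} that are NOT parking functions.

11

|PF| = 1·4^2 = 1 · 16 = 16 [KW]
E.g. (3,3,2) → sorted (2,3,3): b_1=2>1, not a PF.
3^3 − 16 = 27 − 16 = 11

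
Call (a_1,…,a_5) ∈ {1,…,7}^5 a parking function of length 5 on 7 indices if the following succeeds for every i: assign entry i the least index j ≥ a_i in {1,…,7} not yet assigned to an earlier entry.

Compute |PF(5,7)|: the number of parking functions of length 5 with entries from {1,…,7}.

12288

|PF(5,7)| = (7+1−5)·(7+1)^{5−1} = 3·4096 = 12288
Example (1,6,1,2,4) → sorted (1,1,2,4,6): b_i ≤ 2+i ∀i, a PF.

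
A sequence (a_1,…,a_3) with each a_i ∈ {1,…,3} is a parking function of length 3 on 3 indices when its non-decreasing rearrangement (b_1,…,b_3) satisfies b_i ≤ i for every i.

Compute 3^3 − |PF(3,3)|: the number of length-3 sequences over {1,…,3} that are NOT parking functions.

#PF = (4−3)·4^(3−1) = 1×16 = 16 (Pollak)
One tuple (3,1,3) → sorted (1,3,3): b_2=3>2, not a PF.
Total 27; non-PF = 27−16 = 11

11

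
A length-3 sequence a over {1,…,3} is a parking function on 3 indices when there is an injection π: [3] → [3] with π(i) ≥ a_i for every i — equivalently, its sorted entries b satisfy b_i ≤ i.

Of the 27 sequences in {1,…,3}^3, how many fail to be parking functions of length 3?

Count = (3+1−3)·(3+1)^{3−1} = 1 · 16 = 16 (Konheim–Weiss)
One tuple (2,2,2) → sorted (2,2,2): b_1=2>1, not a PF.
Total 27; non-PF = 27−16 = 11

11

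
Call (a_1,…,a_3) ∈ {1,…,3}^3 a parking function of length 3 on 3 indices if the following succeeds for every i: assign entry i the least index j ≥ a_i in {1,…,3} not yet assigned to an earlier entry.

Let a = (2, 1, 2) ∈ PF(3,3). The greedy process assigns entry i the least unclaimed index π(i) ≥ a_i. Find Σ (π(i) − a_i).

Σπ = 6 ({1..3} each once); Σa = 2+1+2 = 5; disp = 6−5 = 1.

1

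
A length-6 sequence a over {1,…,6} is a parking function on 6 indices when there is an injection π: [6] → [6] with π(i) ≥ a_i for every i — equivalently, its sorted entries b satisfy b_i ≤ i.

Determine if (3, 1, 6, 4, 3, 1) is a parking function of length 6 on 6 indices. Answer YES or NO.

YES

Rearranged: b = (1, 1, 3, 3, 4, 6).
  b_1=1 ≤ 1
  b_2=1 ≤ 2
  b_3=3 ≤ 3
  b_4=3 ≤ 4
  b_5=4 ≤ 5
  b_6=6 ≤ 6
All bounds hold ⇒ YES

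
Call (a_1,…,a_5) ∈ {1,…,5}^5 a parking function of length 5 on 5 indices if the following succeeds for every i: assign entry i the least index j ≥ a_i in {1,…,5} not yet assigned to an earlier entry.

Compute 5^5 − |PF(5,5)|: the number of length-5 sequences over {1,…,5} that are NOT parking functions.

Count = (5+1−5)·(5+1)^{5−1} = 1×1296 = 1296
Check (1,5,5,5,3) → sorted (1,3,5,5,5): b_2=3>2, not a PF.
5^5 − 1296 = 3125 − 1296 = 1829

1829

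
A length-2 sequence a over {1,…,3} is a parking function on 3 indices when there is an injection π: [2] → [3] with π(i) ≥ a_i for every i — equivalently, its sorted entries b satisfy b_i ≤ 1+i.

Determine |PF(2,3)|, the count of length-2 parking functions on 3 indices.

|PF(2,3)| = 2·4^1 = 2 · 4 = 8 (Pollak)
E.g. (2,1) → sorted (1,2): b_i ≤ 1+i ∀i, a PF.

8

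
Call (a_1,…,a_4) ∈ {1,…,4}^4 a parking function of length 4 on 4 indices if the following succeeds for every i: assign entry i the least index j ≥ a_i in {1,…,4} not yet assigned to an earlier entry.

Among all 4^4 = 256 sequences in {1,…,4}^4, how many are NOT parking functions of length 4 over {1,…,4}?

131

|PF(4,4)| = (4−4+1)·(4+1)^(4−1) = 1·125 = 125 (Pollak)
One tuple (4,3,4,3) → sorted (3,3,4,4): b_1=3>1, not a PF.
4^4 − 125 = 256 − 125 = 131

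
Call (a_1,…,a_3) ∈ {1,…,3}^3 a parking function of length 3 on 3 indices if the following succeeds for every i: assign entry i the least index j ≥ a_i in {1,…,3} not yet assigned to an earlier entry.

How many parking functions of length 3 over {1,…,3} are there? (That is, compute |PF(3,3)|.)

|PF| = 1·4^2 = 1×16 = 16 [KW]
Example (1,2,1) → sorted (1,1,2): b_i ≤ i ∀i, a PF.

16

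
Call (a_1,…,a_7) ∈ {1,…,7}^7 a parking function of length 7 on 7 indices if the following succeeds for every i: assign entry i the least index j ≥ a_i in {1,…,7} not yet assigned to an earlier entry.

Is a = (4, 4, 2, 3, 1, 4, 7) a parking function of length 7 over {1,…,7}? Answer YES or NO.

YES

Order a: b = (1, 2, 3, 4, 4, 4, 7).
  b_1=1 ≤ 1
  b_2=2 ≤ 2
  b_3=3 ≤ 3
  b_4=4 ≤ 4
  b_5=4 ≤ 5
  b_6=4 ≤ 6
  b_7=7 ≤ 7
All bounds hold ⇒ YES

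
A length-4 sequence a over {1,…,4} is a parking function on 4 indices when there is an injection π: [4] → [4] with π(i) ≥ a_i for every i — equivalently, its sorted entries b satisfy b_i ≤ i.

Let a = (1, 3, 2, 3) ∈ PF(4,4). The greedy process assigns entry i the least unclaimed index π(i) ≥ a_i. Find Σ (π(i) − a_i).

Σπ = 4·5/2 = 10 (π permutes [4]); Σa = 1+3+2+3 = 9; disp = 10−9 = 1.

1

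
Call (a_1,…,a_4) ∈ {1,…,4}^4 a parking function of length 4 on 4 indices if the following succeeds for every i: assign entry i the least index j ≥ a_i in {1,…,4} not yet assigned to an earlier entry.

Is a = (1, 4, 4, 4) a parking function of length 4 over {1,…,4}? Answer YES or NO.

NO

Rearranged: b = (1, 4, 4, 4).
  b_1=1 ≤ 1
  b_2=4 > 2
  fails at i=2 ⇒ NO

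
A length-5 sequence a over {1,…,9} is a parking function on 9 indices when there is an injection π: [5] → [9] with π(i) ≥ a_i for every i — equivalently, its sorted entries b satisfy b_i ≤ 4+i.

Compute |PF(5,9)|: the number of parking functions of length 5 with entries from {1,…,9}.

50000

Count = (10−5)·10^(5−1) = 5·10000 = 50000 (Konheim–Weiss)
Example (6,4,6,4,8) → sorted (4,4,6,6,8): b_i ≤ 4+i ∀i, a PF.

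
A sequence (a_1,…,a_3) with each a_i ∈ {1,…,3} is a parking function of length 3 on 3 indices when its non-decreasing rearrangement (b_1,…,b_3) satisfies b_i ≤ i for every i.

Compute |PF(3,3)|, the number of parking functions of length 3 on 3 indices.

16

#PF = (4−3)·4^(3−1) = 1·16 = 16 [KW]
E.g. (1,3,1) → sorted (1,1,3): b_i ≤ i ∀i, a PF.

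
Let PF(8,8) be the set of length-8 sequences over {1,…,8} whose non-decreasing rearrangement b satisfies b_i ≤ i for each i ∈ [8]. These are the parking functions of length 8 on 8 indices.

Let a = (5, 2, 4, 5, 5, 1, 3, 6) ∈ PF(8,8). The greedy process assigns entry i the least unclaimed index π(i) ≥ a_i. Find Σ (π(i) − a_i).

Σπ(i) = 1+…+8 = 36; Σa = 5+2+4+5+5+1+3+6 = 31; disp = 36−31 = 5.

5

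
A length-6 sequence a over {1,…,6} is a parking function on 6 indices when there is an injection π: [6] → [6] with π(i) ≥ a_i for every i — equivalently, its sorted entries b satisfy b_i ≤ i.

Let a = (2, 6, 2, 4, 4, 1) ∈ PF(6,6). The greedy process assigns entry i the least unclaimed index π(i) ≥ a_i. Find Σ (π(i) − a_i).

Σπ = 21 ({1..6} each once); Σa = 2+6+2+4+4+1 = 19; disp = 21−19 = 2.

2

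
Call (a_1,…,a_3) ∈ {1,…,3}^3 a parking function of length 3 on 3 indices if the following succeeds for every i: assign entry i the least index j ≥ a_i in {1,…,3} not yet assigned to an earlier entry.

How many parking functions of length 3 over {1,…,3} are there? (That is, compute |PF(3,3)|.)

|PF| = (4−3)·4^(3−1) = 1 · 16 = 16 (Konheim–Weiss)
Example (1,3,2) → sorted (1,2,3): b_i ≤ i ∀i, a PF.

16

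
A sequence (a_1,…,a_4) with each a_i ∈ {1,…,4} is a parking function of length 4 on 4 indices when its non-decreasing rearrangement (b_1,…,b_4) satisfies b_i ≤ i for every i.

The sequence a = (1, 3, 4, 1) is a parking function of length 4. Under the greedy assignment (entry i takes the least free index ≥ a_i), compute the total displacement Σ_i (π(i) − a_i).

1

Σπ = 4·5/2 = 10 (π permutes [4]); Σa = 1+3+4+1 = 9; disp = 10−9 = 1.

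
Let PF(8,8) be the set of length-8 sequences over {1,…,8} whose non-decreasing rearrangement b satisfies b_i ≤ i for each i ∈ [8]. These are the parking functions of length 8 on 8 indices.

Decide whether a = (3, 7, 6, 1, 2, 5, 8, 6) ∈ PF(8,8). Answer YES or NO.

Order a: b = (1, 2, 3, 5, 6, 6, 7, 8).
  b_1=1 ≤ 1
  b_2=2 ≤ 2
  b_3=3 ≤ 3
  b_4=5 > 4
  fails at i=4 ⇒ NO

NO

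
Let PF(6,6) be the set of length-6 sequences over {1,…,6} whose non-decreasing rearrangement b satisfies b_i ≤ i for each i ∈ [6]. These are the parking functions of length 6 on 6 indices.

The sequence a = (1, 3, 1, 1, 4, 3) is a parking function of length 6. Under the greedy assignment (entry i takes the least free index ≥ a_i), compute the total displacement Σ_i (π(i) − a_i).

Σπ(i) = 1+…+6 = 21; Σa = 1+3+1+1+4+3 = 13; disp = 21−13 = 8.

8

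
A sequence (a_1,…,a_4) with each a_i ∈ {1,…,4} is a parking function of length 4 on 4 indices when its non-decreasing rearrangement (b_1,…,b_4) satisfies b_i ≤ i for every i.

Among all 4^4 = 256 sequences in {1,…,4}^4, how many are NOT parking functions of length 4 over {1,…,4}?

Count = 1·5^3 = 1 · 125 = 125 [KW]
E.g. (2,4,2,4) → sorted (2,2,4,4): b_1=2>1, not a PF.
So 256 − 125 = 131 fail.

131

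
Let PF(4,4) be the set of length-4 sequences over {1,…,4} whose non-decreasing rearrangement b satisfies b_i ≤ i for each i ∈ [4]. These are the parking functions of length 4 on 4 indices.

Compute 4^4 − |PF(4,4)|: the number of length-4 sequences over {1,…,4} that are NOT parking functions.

Count = 1·5^3 = 1 · 125 = 125 (Konheim–Weiss)
One tuple (4,4,1,4) → sorted (1,4,4,4): b_2=4>2, not a PF.
So 256 − 125 = 131 fail.

131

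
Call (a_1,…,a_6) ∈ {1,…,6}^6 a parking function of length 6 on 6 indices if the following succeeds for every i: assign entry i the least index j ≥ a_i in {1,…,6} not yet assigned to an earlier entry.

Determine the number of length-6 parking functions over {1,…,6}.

16807

|PF| = (7−6)·7^(6−1) = 1×16807 = 16807 [KW]
Check (3,5,5,2,3,1) → sorted (1,2,3,3,5,5): b_i ≤ i ∀i, a PF.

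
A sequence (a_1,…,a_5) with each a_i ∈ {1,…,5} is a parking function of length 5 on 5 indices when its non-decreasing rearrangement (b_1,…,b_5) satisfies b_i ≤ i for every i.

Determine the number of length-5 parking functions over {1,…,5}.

#PF = (5+1−5)·(5+1)^{5−1} = 1·1296 = 1296
One tuple (1,5,3,1,4) → sorted (1,1,3,4,5): b_i ≤ i ∀i, a PF.

1296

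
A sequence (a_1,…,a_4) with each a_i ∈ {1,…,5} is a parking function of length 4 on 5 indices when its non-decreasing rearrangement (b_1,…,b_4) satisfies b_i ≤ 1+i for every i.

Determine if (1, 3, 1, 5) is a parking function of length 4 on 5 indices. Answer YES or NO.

Sorted: b = (1, 1, 3, 5).
  b_1=1 ≤ 2
  b_2=1 ≤ 3
  b_3=3 ≤ 4
  b_4=5 ≤ 5
All bounds hold ⇒ YES

YES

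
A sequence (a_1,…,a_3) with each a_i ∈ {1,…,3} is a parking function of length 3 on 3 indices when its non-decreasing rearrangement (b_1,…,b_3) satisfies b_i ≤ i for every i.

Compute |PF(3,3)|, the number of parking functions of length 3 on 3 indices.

16

#PF = (3+1−3)·(3+1)^{3−1} = 1·16 = 16 (Pollak)
Example (2,2,1) → sorted (1,2,2): b_i ≤ i ∀i, a PF.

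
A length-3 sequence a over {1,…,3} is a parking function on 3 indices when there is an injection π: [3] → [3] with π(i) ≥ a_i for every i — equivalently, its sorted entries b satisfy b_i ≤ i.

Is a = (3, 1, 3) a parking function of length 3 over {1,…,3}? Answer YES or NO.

NO

Rearranged: b = (1, 3, 3).
  b_1=1 ≤ 1
  b_2=3 > 2
  fails at i=2 ⇒ NO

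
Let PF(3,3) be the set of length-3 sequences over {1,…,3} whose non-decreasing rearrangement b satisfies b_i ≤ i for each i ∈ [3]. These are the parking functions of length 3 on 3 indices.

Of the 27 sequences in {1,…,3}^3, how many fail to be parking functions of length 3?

|PF(3,3)| = 1·4^2 = 1 · 16 = 16 (Pollak)
Check (2,3,2) → sorted (2,2,3): b_1=2>1, not a PF.
So 27 − 16 = 11 fail.

11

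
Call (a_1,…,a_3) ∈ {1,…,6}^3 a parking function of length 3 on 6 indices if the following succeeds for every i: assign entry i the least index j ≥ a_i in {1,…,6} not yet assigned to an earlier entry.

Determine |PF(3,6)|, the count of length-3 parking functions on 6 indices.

196

|PF(3,6)| = (6−3+1)·(6+1)^(3−1) = 4 · 49 = 196 (Konheim–Weiss)
Check (5,1,3) → sorted (1,3,5): b_i ≤ 3+i ∀i, a PF.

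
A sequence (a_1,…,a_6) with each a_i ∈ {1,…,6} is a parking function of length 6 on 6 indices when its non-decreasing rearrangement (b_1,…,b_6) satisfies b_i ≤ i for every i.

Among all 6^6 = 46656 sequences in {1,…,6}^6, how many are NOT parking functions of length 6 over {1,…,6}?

29849

#PF = (6−6+1)·(6+1)^(6−1) = 1·16807 = 16807 (Pollak)
Check (6,4,5,5,1,5) → sorted (1,4,5,5,5,6): b_2=4>2, not a PF.
6^6 − 16807 = 46656 − 16807 = 29849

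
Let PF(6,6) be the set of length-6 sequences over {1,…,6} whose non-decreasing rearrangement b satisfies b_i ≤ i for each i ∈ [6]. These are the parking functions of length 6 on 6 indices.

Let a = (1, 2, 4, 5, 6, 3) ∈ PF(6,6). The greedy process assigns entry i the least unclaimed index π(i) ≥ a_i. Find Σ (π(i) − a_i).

0

Σπ(i) = 1+…+6 = 21; Σa = 1+2+4+5+6+3 = 21; disp = 21−21 = 0.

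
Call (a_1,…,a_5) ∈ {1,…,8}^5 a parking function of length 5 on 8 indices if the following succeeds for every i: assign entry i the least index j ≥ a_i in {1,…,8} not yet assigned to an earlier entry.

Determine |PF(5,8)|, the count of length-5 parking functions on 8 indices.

#PF = (8+1−5)·(8+1)^{5−1} = 4×6561 = 26244 (Pollak)
One tuple (7,3,7,2,1) → sorted (1,2,3,7,7): b_i ≤ 3+i ∀i, a PF.

26244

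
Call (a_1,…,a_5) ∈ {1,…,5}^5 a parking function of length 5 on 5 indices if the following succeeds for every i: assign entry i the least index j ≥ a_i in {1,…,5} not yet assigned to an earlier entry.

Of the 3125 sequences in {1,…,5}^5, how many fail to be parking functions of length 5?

1829

|PF(5,5)| = (5−5+1)·(5+1)^(5−1) = 1×1296 = 1296 (Konheim–Weiss)
Example (2,1,5,5,4) → sorted (1,2,4,5,5): b_3=4>3, not a PF.
So 3125 − 1296 = 1829 fail.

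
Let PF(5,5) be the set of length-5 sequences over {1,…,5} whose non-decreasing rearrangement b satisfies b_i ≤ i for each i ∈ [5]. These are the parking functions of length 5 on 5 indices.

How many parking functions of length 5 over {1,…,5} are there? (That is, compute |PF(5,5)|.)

1296

|PF| = (5−5+1)·(5+1)^(5−1) = 1·1296 = 1296 (Pollak)
One tuple (2,2,1,3,4) → sorted (1,2,2,3,4): b_i ≤ i ∀i, a PF.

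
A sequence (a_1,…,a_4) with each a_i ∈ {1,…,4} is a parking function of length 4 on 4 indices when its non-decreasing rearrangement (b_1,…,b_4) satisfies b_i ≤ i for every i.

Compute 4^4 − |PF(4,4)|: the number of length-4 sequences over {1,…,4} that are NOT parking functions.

Count = (4−4+1)·(4+1)^(4−1) = 1 · 125 = 125 (Pollak)
E.g. (2,2,2,2) → sorted (2,2,2,2): b_1=2>1, not a PF.
So 256 − 125 = 131 fail.

131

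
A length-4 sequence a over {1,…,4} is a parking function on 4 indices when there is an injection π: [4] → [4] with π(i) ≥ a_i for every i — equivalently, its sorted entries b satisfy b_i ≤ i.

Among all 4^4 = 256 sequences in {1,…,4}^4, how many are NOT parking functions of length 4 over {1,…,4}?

#PF = (4+1−4)·(4+1)^{4−1} = 1 · 125 = 125
E.g. (3,2,3,2) → sorted (2,2,3,3): b_1=2>1, not a PF.
4^4 − 125 = 256 − 125 = 131

131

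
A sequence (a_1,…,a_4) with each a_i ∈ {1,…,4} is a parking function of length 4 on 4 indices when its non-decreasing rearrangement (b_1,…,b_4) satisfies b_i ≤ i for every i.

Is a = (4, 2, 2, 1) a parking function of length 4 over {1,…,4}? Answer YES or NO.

YES

Sorted: b = (1, 2, 2, 4).
  b_1=1 ≤ 1
  b_2=2 ≤ 2
  b_3=2 ≤ 3
  b_4=4 ≤ 4
All bounds hold ⇒ YES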